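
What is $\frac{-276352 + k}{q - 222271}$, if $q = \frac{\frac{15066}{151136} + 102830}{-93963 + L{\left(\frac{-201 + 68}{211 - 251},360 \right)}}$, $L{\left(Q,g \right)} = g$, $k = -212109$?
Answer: $\frac{3455075887435344}{1572217573650557} \approx 2.1976$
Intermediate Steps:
$q = - \frac{7770664973}{7073391504}$ ($q = \frac{\frac{15066}{151136} + 102830}{-93963 + 360} = \frac{15066 \cdot \frac{1}{151136} + 102830}{-93603} = \left(\frac{7533}{75568} + 102830\right) \left(- \frac{1}{93603}\right) = \frac{7770664973}{75568} \left(- \frac{1}{93603}\right) = - \frac{7770664973}{7073391504} \approx -1.0986$)
$\frac{-276352 + k}{q - 222271} = \frac{-276352 - 212109}{- \frac{7770664973}{7073391504} - 222271} = - \frac{488461}{- \frac{1572217573650557}{7073391504}} = \left(-488461\right) \left(- \frac{7073391504}{1572217573650557}\right) = \frac{3455075887435344}{1572217573650557}$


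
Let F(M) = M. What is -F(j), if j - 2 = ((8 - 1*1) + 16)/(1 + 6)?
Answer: -37/7 ≈ -5.2857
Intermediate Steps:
j = 37/7 (j = 2 + ((8 - 1*1) + 16)/(1 + 6) = 2 + ((8 - 1) + 16)/7 = 2 + (7 + 16)*(⅐) = 2 + 23*(⅐) = 2 + 23/7 = 37/7 ≈ 5.2857)
-F(j) = -1*37/7 = -37/7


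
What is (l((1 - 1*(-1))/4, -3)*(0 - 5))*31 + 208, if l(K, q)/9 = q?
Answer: 4393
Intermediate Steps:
l(K, q) = 9*q
(l((1 - 1*(-1))/4, -3)*(0 - 5))*31 + 208 = ((9*(-3))*(0 - 5))*31 + 208 = -27*(-5)*31 + 208 = 135*31 + 208 = 4185 + 208 = 4393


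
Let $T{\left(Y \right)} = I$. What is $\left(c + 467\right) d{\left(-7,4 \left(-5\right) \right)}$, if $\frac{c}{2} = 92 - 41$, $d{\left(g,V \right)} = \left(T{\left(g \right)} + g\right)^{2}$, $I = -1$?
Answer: $36416$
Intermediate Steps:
$T{\left(Y \right)} = -1$
$d{\left(g,V \right)} = \left(-1 + g\right)^{2}$
$c = 102$ ($c = 2 \left(92 - 41\right) = 2 \cdot 51 = 102$)
$\left(c + 467\right) d{\left(-7,4 \left(-5\right) \right)} = \left(102 + 467\right) \left(-1 - 7\right)^{2} = 569 \left(-8\right)^{2} = 569 \cdot 64 = 36416$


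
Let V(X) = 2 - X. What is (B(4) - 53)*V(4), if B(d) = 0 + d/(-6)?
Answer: 322/3 ≈ 107.33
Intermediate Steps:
B(d) = -d/6 (B(d) = 0 + d*(-⅙) = 0 - d/6 = -d/6)
(B(4) - 53)*V(4) = (-⅙*4 - 53)*(2 - 1*4) = (-⅔ - 53)*(2 - 4) = -161/3*(-2) = 322/3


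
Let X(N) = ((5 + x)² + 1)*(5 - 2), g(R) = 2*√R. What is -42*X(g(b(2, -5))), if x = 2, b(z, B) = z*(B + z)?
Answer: -6300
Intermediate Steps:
X(N) = 150 (X(N) = ((5 + 2)² + 1)*(5 - 2) = (7² + 1)*3 = (49 + 1)*3 = 50*3 = 150)
-42*X(g(b(2, -5))) = -42*150 = -6300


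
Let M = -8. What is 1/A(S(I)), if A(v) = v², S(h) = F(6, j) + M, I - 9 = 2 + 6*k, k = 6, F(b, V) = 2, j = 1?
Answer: 1/36 ≈ 0.027778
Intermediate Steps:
I = 47 (I = 9 + (2 + 6*6) = 9 + (2 + 36) = 9 + 38 = 47)
S(h) = -6 (S(h) = 2 - 8 = -6)
1/A(S(I)) = 1/((-6)²) = 1/36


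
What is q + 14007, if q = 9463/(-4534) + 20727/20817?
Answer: 146881951877/10487142 ≈ 14006.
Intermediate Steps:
q = -11446117/10487142 (q = 9463*(-1/4534) + 20727*(1/20817) = -9463/4534 + 2303/2313 = -11446117/10487142 ≈ -1.0914)
q + 14007 = -11446117/10487142 + 14007 = 146881951877/10487142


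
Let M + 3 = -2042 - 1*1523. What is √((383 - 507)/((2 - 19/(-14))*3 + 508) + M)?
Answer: 2*I*√46927707830/7253 ≈ 59.735*I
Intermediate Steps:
M = -3568 (M = -3 + (-2042 - 1*1523) = -3 + (-2042 - 1523) = -3 - 3565 = -3568)
√((383 - 507)/((2 - 19/(-14))*3 + 508) + M) = √((383 - 507)/((2 - 19/(-14))*3 + 508) - 3568) = √(-124/((2 - 19*(-1/14))*3 + 508) - 3568) = √(-124/((2 + 19/14)*3 + 508) - 3568) = √(-124/((47/14)*3 + 508) - 3568) = √(-124/(141/14 + 508) - 3568) = √(-124/7253/14 - 3568) = √(-124*14/7253 - 3568) = √(-1736/7253 - 3568) = √(-25880440/7253) = 2*I*√46927707830/7253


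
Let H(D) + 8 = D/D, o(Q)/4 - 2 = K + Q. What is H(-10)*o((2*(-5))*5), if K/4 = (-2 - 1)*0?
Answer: 1344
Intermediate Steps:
K = 0 (K = 4*((-2 - 1)*0) = 4*(-3*0) = 4*0 = 0)
o(Q) = 8 + 4*Q (o(Q) = 8 + 4*(0 + Q) = 8 + 4*Q)
H(D) = -7 (H(D) = -8 + D/D = -8 + 1 = -7)
H(-10)*o((2*(-5))*5) = -7*(8 + 4*((2*(-5))*5)) = -7*(8 + 4*(-10*5)) = -7*(8 + 4*(-50)) = -7*(8 - 200) = -7*(-192) = 1344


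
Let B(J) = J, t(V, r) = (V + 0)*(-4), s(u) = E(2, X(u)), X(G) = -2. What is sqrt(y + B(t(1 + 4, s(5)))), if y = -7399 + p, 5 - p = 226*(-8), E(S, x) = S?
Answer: I*sqrt(5606) ≈ 74.873*I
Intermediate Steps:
s(u) = 2
t(V, r) = -4*V (t(V, r) = V*(-4) = -4*V)
p = 1813 (p = 5 - 226*(-8) = 5 - 1*(-1808) = 5 + 1808 = 1813)
y = -5586 (y = -7399 + 1813 = -5586)
sqrt(y + B(t(1 + 4, s(5)))) = sqrt(-5586 - 4*(1 + 4)) = sqrt(-5586 - 4*5) = sqrt(-5586 - 20) = sqrt(-5606) = I*sqrt(5606)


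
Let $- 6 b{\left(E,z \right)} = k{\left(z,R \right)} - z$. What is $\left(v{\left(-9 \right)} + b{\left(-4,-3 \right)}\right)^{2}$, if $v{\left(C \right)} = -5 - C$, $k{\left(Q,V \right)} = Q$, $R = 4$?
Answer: $16$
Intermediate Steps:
$b{\left(E,z \right)} = 0$ ($b{\left(E,z \right)} = - \frac{z - z}{6} = \left(- \frac{1}{6}\right) 0 = 0$)
$\left(v{\left(-9 \right)} + b{\left(-4,-3 \right)}\right)^{2} = \left(\left(-5 - -9\right) + 0\right)^{2} = \left(\left(-5 + 9\right) + 0\right)^{2} = \left(4 + 0\right)^{2} = 4^{2} = 16$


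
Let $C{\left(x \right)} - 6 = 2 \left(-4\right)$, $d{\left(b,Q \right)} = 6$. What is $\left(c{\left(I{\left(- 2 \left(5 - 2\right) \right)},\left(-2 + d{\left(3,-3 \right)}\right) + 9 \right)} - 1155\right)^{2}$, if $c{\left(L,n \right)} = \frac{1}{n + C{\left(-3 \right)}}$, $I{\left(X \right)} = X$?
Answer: $\frac{161391616}{121} \approx 1.3338 \cdot 10^{6}$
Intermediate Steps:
$C{\left(x \right)} = -2$ ($C{\left(x \right)} = 6 + 2 \left(-4\right) = 6 - 8 = -2$)
$c{\left(L,n \right)} = \frac{1}{-2 + n}$ ($c{\left(L,n \right)} = \frac{1}{n - 2} = \frac{1}{-2 + n}$)
$\left(c{\left(I{\left(- 2 \left(5 - 2\right) \right)},\left(-2 + d{\left(3,-3 \right)}\right) + 9 \right)} - 1155\right)^{2} = \left(\frac{1}{-2 + \left(\left(-2 + 6\right) + 9\right)} - 1155\right)^{2} = \left(\frac{1}{-2 + \left(4 + 9\right)} - 1155\right)^{2} = \left(\frac{1}{-2 + 13} - 1155\right)^{2} = \left(\frac{1}{11} - 1155\right)^{2} = \left(- \frac{12704}{11}\right)^{2} = \frac{161391616}{121}$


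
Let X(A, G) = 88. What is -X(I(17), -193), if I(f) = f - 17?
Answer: -88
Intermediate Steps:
I(f) = -17 + f
-X(I(17), -193) = -1*88 = -88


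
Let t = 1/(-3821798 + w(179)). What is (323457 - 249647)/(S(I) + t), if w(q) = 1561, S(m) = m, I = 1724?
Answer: 281971692970/6586088587 ≈ 42.813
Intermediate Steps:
t = -1/3820237 (t = 1/(-3821798 + 1561) = 1/(-3820237) = -1/3820237 ≈ -2.6176e-7)
(323457 - 249647)/(S(I) + t) = (323457 - 249647)/(1724 - 1/3820237) = 73810/(6586088587/3820237) = 73810*(3820237/6586088587) = 281971692970/6586088587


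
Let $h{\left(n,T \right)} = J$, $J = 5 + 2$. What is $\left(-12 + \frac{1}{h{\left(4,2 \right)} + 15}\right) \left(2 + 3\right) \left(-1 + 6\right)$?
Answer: $- \frac{6575}{22} \approx -298.86$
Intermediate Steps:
$J = 7$
$h{\left(n,T \right)} = 7$
$\left(-12 + \frac{1}{h{\left(4,2 \right)} + 15}\right) \left(2 + 3\right) \left(-1 + 6\right) = \left(-12 + \frac{1}{7 + 15}\right) \left(2 + 3\right) \left(-1 + 6\right) = \left(-12 + \frac{1}{22}\right) 5 \cdot 5 = \left(-12 + \frac{1}{22}\right) 25 = \left(- \frac{263}{22}\right) 25 = - \frac{6575}{22}$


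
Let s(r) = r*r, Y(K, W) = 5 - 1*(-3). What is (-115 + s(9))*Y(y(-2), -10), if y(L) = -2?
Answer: -272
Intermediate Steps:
Y(K, W) = 8 (Y(K, W) = 5 + 3 = 8)
s(r) = r**2
(-115 + s(9))*Y(y(-2), -10) = (-115 + 9**2)*8 = (-115 + 81)*8 = -34*8 = -272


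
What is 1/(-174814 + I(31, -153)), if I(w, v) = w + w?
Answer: -1/174752 ≈ -5.7224e-6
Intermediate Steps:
I(w, v) = 2*w
1/(-174814 + I(31, -153)) = 1/(-174814 + 2*31) = 1/(-174814 + 62) = 1/(-174752) = -1/174752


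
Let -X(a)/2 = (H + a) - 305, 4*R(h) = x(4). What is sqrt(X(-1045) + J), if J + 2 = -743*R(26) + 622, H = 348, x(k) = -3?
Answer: 5*sqrt(509)/2 ≈ 56.403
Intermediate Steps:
R(h) = -3/4 (R(h) = (1/4)*(-3) = -3/4)
X(a) = -86 - 2*a (X(a) = -2*((348 + a) - 305) = -2*(43 + a) = -86 - 2*a)
J = 4709/4 (J = -2 + (-743*(-3/4) + 622) = -2 + (2229/4 + 622) = -2 + 4717/4 = 4709/4 ≈ 1177.3)
sqrt(X(-1045) + J) = sqrt((-86 - 2*(-1045)) + 4709/4) = sqrt((-86 + 2090) + 4709/4) = sqrt(2004 + 4709/4) = sqrt(12725/4) = 5*sqrt(509)/2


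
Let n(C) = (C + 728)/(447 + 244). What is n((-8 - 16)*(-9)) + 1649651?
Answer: 1139909785/691 ≈ 1.6497e+6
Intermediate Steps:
n(C) = 728/691 + C/691 (n(C) = (728 + C)/691 = (728 + C)*(1/691) = 728/691 + C/691)
n((-8 - 16)*(-9)) + 1649651 = (728/691 + ((-8 - 16)*(-9))/691) + 1649651 = (728/691 + (-24*(-9))/691) + 1649651 = (728/691 + (1/691)*216) + 1649651 = (728/691 + 216/691) + 1649651 = 944/691 + 1649651 = 1139909785/691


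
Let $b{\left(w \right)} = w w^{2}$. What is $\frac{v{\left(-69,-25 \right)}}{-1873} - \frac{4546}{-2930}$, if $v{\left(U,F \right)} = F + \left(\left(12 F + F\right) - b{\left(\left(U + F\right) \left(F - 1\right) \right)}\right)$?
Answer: $\frac{21386579292639}{2743945} \approx 7.7941 \cdot 10^{6}$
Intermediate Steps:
$b{\left(w \right)} = w^{3}$
$v{\left(U,F \right)} = 14 F - \left(-1 + F\right)^{3} \left(F + U\right)^{3}$ ($v{\left(U,F \right)} = F + \left(\left(12 F + F\right) - \left(\left(U + F\right) \left(F - 1\right)\right)^{3}\right) = F + \left(13 F - \left(\left(F + U\right) \left(-1 + F\right)\right)^{3}\right) = F + \left(13 F - \left(\left(-1 + F\right) \left(F + U\right)\right)^{3}\right) = F + \left(13 F - \left(-1 + F\right)^{3} \left(F + U\right)^{3}\right) = 14 F - \left(-1 + F\right)^{3} \left(F + U\right)^{3}$)
$\frac{v{\left(-69,-25 \right)}}{-1873} - \frac{4546}{-2930} = \frac{- \left(\left(-25\right)^{2} - -25 - -69 - -1725\right)^{3} + 14 \left(-25\right)}{-1873} - \frac{4546}{-2930} = \left(- \left(625 + 25 + 69 + 1725\right)^{3} - 350\right) \left(- \frac{1}{1873}\right) - - \frac{2273}{1465} = \left(- 2444^{3} - 350\right) \left(- \frac{1}{1873}\right) + \frac{2273}{1465} = \left(\left(-1\right) 14598344384 - 350\right) \left(- \frac{1}{1873}\right) + \frac{2273}{1465} = \left(-14598344384 - 350\right) \left(- \frac{1}{1873}\right) + \frac{2273}{1465} = \left(-14598344734\right) \left(- \frac{1}{1873}\right) + \frac{2273}{1465} = \frac{14598344734}{1873} + \frac{2273}{1465} = \frac{21386579292639}{2743945}$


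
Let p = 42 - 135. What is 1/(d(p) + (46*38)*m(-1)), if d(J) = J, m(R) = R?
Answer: -1/1841 ≈ -0.00054318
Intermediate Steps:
p = -93
1/(d(p) + (46*38)*m(-1)) = 1/(-93 + (46*38)*(-1)) = 1/(-93 + 1748*(-1)) = 1/(-93 - 1748) = 1/(-1841) = -1/1841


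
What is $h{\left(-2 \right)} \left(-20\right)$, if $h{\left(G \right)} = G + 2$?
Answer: $0$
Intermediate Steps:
$h{\left(G \right)} = 2 + G$
$h{\left(-2 \right)} \left(-20\right) = \left(2 - 2\right) \left(-20\right) = 0 \left(-20\right) = 0$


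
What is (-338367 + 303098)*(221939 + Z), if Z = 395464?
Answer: -21775186407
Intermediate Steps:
(-338367 + 303098)*(221939 + Z) = (-338367 + 303098)*(221939 + 395464) = -35269*617403 = -21775186407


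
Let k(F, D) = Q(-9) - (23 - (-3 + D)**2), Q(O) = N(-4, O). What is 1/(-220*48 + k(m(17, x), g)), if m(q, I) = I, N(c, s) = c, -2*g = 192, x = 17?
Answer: -1/786 ≈ -0.0012723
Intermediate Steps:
g = -96 (g = -1/2*192 = -96)
Q(O) = -4
k(F, D) = -27 + (-3 + D)**2 (k(F, D) = -4 - (23 - (-3 + D)**2) = -4 + (-23 + (-3 + D)**2) = -27 + (-3 + D)**2)
1/(-220*48 + k(m(17, x), g)) = 1/(-220*48 + (-27 + (-3 - 96)**2)) = 1/(-10560 + (-27 + (-99)**2)) = 1/(-10560 + (-27 + 9801)) = 1/(-10560 + 9774) = 1/(-786) = -1/786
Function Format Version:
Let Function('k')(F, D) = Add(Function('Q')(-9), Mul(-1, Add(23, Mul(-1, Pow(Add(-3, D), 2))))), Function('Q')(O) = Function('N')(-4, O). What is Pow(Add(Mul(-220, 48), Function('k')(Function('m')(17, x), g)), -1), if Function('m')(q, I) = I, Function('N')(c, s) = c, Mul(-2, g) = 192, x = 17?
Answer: Rational(-1, 786) ≈ -0.0012723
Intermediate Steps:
g = -96 (g = Mul(Rational(-1, 2), 192) = -96)
Function('Q')(O) = -4
Function('k')(F, D) = Add(-27, Pow(Add(-3, D), 2)) (Function('k')(F, D) = Add(-4, Mul(-1, Add(23, Mul(-1, Pow(Add(-3, D), 2))))) = Add(-4, Add(-23, Pow(Add(-3, D), 2))) = Add(-27, Pow(Add(-3, D), 2)))
Pow(Add(Mul(-220, 48), Function('k')(Function('m')(17, x), g)), -1) = Pow(Add(Mul(-220, 48), Add(-27, Pow(Add(-3, -96), 2))), -1) = Pow(Add(-10560, Add(-27, Pow(-99, 2))), -1) = Pow(Add(-10560, Add(-27, 9801)), -1) = Pow(Add(-10560, 9774), -1) = Pow(-786, -1) = Rational(-1, 786)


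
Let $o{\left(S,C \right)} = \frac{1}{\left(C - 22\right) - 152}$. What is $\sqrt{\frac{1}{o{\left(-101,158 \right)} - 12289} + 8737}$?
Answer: $\frac{7 \sqrt{2278863665}}{3575} \approx 93.472$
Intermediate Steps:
$o{\left(S,C \right)} = \frac{1}{-174 + C}$ ($o{\left(S,C \right)} = \frac{1}{\left(-22 + C\right) - 152} = \frac{1}{-174 + C}$)
$\sqrt{\frac{1}{o{\left(-101,158 \right)} - 12289} + 8737} = \sqrt{\frac{1}{\frac{1}{-174 + 158} - 12289} + 8737} = \sqrt{\frac{1}{\frac{1}{-16} - 12289} + 8737} = \sqrt{\frac{1}{- \frac{1}{16} - 12289} + 8737} = \sqrt{\frac{1}{- \frac{196625}{16}} + 8737} = \sqrt{- \frac{16}{196625} + 8737} = \sqrt{\frac{1717912609}{196625}} = \frac{7 \sqrt{2278863665}}{3575}$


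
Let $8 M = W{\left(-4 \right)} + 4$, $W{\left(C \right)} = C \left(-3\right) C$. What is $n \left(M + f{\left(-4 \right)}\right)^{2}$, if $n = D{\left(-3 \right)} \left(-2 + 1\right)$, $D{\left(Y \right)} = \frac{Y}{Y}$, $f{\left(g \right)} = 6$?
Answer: $- \frac{1}{4} \approx -0.25$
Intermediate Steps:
$W{\left(C \right)} = - 3 C^{2}$ ($W{\left(C \right)} = - 3 C C = - 3 C^{2}$)
$M = - \frac{11}{2}$ ($M = \frac{- 3 \left(-4\right)^{2} + 4}{8} = \frac{\left(-3\right) 16 + 4}{8} = \frac{-48 + 4}{8} = \frac{1}{8} \left(-44\right) = - \frac{11}{2} \approx -5.5$)
$D{\left(Y \right)} = 1$
$n = -1$ ($n = 1 \left(-2 + 1\right) = 1 \left(-1\right) = -1$)
$n \left(M + f{\left(-4 \right)}\right)^{2} = - \left(- \frac{11}{2} + 6\right)^{2} = - \frac{1}{4}$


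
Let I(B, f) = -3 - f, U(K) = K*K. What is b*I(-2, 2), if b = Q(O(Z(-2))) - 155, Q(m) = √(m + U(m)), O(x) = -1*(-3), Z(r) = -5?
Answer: 775 - 10*√3 ≈ 757.68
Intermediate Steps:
U(K) = K²
O(x) = 3
Q(m) = √(m + m²)
b = -155 + 2*√3 (b = √(3*(1 + 3)) - 155 = √(3*4) - 155 = √12 - 155 = 2*√3 - 155 = -155 + 2*√3 ≈ -151.54)
b*I(-2, 2) = (-155 + 2*√3)*(-3 - 1*2) = (-155 + 2*√3)*(-3 - 2) = (-155 + 2*√3)*(-5) = 775 - 10*√3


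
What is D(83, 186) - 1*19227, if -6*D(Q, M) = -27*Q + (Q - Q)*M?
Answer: -37707/2 ≈ -18854.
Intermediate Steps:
D(Q, M) = 9*Q/2 (D(Q, M) = -(-27*Q + (Q - Q)*M)/6 = -(-27*Q + 0*M)/6 = -(-27*Q + 0)/6 = -(-9)*Q/2 = 9*Q/2)
D(83, 186) - 1*19227 = (9/2)*83 - 1*19227 = 747/2 - 19227 = -37707/2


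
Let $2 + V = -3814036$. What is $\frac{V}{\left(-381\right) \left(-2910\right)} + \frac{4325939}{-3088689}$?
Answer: $- \frac{920921613604}{190247798955} \approx -4.8406$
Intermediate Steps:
$V = -3814038$ ($V = -2 - 3814036 = -3814038$)
$\frac{V}{\left(-381\right) \left(-2910\right)} + \frac{4325939}{-3088689} = - \frac{3814038}{\left(-381\right) \left(-2910\right)} + \frac{4325939}{-3088689} = - \frac{3814038}{1108710} + 4325939 \left(- \frac{1}{3088689}\right) = \left(-3814038\right) \frac{1}{1108710} - \frac{4325939}{3088689} = - \frac{211891}{61595} - \frac{4325939}{3088689} = - \frac{920921613604}{190247798955}$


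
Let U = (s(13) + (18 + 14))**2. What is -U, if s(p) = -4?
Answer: -784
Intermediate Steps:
U = 784 (U = (-4 + (18 + 14))**2 = (-4 + 32)**2 = 28**2 = 784)
-U = -1*784 = -784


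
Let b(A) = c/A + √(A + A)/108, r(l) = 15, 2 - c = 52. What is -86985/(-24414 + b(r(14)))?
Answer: 4128942742560/1159024788859 + 1565730*√30/1159024788859 ≈ 3.5624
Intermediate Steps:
c = -50 (c = 2 - 1*52 = 2 - 52 = -50)
b(A) = -50/A + √2*√A/108 (b(A) = -50/A + √(A + A)/108 = -50/A + √(2*A)*(1/108) = -50/A + (√2*√A)*(1/108) = -50/A + √2*√A/108)
-86985/(-24414 + b(r(14))) = -86985/(-24414 + (1/108)*(-5400 + √2*15^(3/2))/15) = -86985/(-24414 + (1/108)*(1/15)*(-5400 + √2*(15*√15))) = -86985/(-24414 + (1/108)*(1/15)*(-5400 + 15*√30)) = -86985/(-24414 + (-10/3 + √30/108)) = -86985/(-73252/3 + √30/108)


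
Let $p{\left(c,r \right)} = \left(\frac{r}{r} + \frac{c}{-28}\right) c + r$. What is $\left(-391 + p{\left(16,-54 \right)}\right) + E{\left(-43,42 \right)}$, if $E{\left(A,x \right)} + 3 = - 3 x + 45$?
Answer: $- \frac{3655}{7} \approx -522.14$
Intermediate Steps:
$E{\left(A,x \right)} = 42 - 3 x$ ($E{\left(A,x \right)} = -3 - \left(-45 + 3 x\right) = 42 - 3 x$)
$p{\left(c,r \right)} = r + c \left(1 - \frac{c}{28}\right)$ ($p{\left(c,r \right)} = \left(1 + c \left(- \frac{1}{28}\right)\right) c + r = \left(1 - \frac{c}{28}\right) c + r = c \left(1 - \frac{c}{28}\right) + r = r + c \left(1 - \frac{c}{28}\right)$)
$\left(-391 + p{\left(16,-54 \right)}\right) + E{\left(-43,42 \right)} = \left(-391 - \left(38 + \frac{64}{7}\right)\right) + \left(42 - 126\right) = \left(-391 - \frac{330}{7}\right) + \left(42 - 126\right) = \left(-391 - \frac{330}{7}\right) - 84 = - \frac{3067}{7} - 84 = - \frac{3655}{7}$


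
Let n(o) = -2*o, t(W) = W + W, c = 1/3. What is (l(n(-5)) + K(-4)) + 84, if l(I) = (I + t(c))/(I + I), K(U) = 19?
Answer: 1553/15 ≈ 103.53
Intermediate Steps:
c = 1/3 (c = 1*(1/3) = 1/3 ≈ 0.33333)
t(W) = 2*W
l(I) = (2/3 + I)/(2*I) (l(I) = (I + 2*(1/3))/(I + I) = (I + 2/3)/((2*I)) = (2/3 + I)*(1/(2*I)) = (2/3 + I)/(2*I))
(l(n(-5)) + K(-4)) + 84 = ((2 + 3*(-2*(-5)))/(6*((-2*(-5)))) + 19) + 84 = ((1/6)*(2 + 3*10)/10 + 19) + 84 = ((1/6)*(1/10)*(2 + 30) + 19) + 84 = ((1/6)*(1/10)*32 + 19) + 84 = (8/15 + 19) + 84 = 293/15 + 84 = 1553/15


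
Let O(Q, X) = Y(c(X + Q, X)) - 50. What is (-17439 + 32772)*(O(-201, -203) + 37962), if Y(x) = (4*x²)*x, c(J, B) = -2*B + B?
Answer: 513649673460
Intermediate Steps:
c(J, B) = -B
Y(x) = 4*x³
O(Q, X) = -50 - 4*X³ (O(Q, X) = 4*(-X)³ - 50 = 4*(-X³) - 50 = -4*X³ - 50 = -50 - 4*X³)
(-17439 + 32772)*(O(-201, -203) + 37962) = (-17439 + 32772)*((-50 - 4*(-203)³) + 37962) = 15333*((-50 - 4*(-8365427)) + 37962) = 15333*((-50 + 33461708) + 37962) = 15333*(33461658 + 37962) = 15333*33499620 = 513649673460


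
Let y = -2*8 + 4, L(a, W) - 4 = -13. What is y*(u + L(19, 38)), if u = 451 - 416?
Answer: -312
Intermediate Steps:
L(a, W) = -9 (L(a, W) = 4 - 13 = -9)
u = 35
y = -12 (y = -16 + 4 = -12)
y*(u + L(19, 38)) = -12*(35 - 9) = -12*26 = -312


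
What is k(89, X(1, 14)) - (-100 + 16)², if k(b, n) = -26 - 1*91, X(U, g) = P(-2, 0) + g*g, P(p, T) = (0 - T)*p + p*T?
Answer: -7173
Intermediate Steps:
P(p, T) = 0 (P(p, T) = (-T)*p + T*p = -T*p + T*p = 0)
X(U, g) = g² (X(U, g) = 0 + g*g = 0 + g² = g²)
k(b, n) = -117 (k(b, n) = -26 - 91 = -117)
k(89, X(1, 14)) - (-100 + 16)² = -117 - (-100 + 16)² = -117 - 1*(-84)² = -117 - 1*7056 = -117 - 7056 = -7173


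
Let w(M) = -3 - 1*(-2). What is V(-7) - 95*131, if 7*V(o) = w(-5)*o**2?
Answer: -12452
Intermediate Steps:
w(M) = -1 (w(M) = -3 + 2 = -1)
V(o) = -o**2/7 (V(o) = (-o**2)/7 = -o**2/7)
V(-7) - 95*131 = -1/7*(-7)**2 - 95*131 = -1/7*49 - 12445 = -7 - 12445 = -12452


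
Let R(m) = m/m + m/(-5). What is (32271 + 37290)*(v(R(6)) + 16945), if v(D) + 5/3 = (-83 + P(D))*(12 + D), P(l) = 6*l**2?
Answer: 138833020419/125 ≈ 1.1107e+9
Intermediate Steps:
R(m) = 1 - m/5 (R(m) = 1 + m*(-1/5) = 1 - m/5)
v(D) = -5/3 + (-83 + 6*D**2)*(12 + D)
(32271 + 37290)*(v(R(6)) + 16945) = (32271 + 37290)*((-2993/3 - 83*(1 - 1/5*6) + 6*(1 - 1/5*6)**3 + 72*(1 - 1/5*6)**2) + 16945) = 69561*((-2993/3 - 83*(1 - 6/5) + 6*(1 - 6/5)**3 + 72*(1 - 6/5)**2) + 16945) = 69561*((-2993/3 - 83*(-1/5) + 6*(-1/5)**3 + 72*(-1/5)**2) + 16945) = 69561*((-2993/3 + 83/5 + 6*(-1/125) + 72*(1/25)) + 16945) = 69561*((-2993/3 + 83/5 - 6/125 + 72/25) + 16945) = 69561*(-366838/375 + 16945) = 69561*(5987537/375) = 138833020419/125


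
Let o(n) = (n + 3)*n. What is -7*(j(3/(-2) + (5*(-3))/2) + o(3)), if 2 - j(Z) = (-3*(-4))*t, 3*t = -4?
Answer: -252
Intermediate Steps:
t = -4/3 (t = (⅓)*(-4) = -4/3 ≈ -1.3333)
o(n) = n*(3 + n) (o(n) = (3 + n)*n = n*(3 + n))
j(Z) = 18 (j(Z) = 2 - (-3*(-4))*(-4)/3 = 2 - 12*(-4)/3 = 2 - 1*(-16) = 2 + 16 = 18)
-7*(j(3/(-2) + (5*(-3))/2) + o(3)) = -7*(18 + 3*(3 + 3)) = -7*(18 + 3*6) = -7*(18 + 18) = -7*36 = -252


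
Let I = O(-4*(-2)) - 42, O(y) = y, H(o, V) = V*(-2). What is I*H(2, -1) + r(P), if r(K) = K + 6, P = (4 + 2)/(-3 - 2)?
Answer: -316/5 ≈ -63.200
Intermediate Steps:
H(o, V) = -2*V
P = -6/5 (P = 6/(-5) = 6*(-⅕) = -6/5 ≈ -1.2000)
r(K) = 6 + K
I = -34 (I = -4*(-2) - 42 = 8 - 42 = -34)
I*H(2, -1) + r(P) = -(-68)*(-1) + (6 - 6/5) = -34*2 + 24/5 = -68 + 24/5 = -316/5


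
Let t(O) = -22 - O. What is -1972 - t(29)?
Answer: -1921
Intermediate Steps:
-1972 - t(29) = -1972 - (-22 - 1*29) = -1972 - (-22 - 29) = -1972 - 1*(-51) = -1972 + 51 = -1921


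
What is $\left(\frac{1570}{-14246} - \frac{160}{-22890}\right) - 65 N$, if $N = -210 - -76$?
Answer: $\frac{142010921473}{16304547} \approx 8709.9$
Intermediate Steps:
$N = -134$ ($N = -210 + 76 = -134$)
$\left(\frac{1570}{-14246} - \frac{160}{-22890}\right) - 65 N = \left(\frac{1570}{-14246} - \frac{160}{-22890}\right) - 65 \left(-134\right) = \left(1570 \left(- \frac{1}{14246}\right) - - \frac{16}{2289}\right) - -8710 = \left(- \frac{785}{7123} + \frac{16}{2289}\right) + 8710 = - \frac{1682897}{16304547} + 8710 = \frac{142010921473}{16304547}$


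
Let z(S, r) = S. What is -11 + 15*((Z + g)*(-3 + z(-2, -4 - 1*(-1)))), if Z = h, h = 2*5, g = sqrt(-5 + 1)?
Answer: -761 - 150*I ≈ -761.0 - 150.0*I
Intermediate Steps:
g = 2*I (g = sqrt(-4) = 2*I ≈ 2.0*I)
h = 10
Z = 10
-11 + 15*((Z + g)*(-3 + z(-2, -4 - 1*(-1)))) = -11 + 15*((10 + 2*I)*(-3 - 2)) = -11 + 15*((10 + 2*I)*(-5)) = -11 + 15*(-50 - 10*I) = -11 + (-750 - 150*I) = -761 - 150*I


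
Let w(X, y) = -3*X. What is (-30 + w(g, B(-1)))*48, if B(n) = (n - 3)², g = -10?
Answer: 0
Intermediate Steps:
B(n) = (-3 + n)²
(-30 + w(g, B(-1)))*48 = (-30 - 3*(-10))*48 = (-30 + 30)*48 = 0*48 = 0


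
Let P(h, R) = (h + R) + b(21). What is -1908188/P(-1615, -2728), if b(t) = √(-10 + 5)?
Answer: 4143630242/9430827 + 954094*I*√5/9430827 ≈ 439.37 + 0.22622*I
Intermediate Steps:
b(t) = I*√5 (b(t) = √(-5) = I*√5)
P(h, R) = R + h + I*√5 (P(h, R) = (h + R) + I*√5 = (R + h) + I*√5 = R + h + I*√5)
-1908188/P(-1615, -2728) = -1908188/(-2728 - 1615 + I*√5) = -1908188/(-4343 + I*√5)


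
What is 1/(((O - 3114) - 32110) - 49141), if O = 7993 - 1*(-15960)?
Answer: -1/60412 ≈ -1.6553e-5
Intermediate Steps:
O = 23953 (O = 7993 + 15960 = 23953)
1/(((O - 3114) - 32110) - 49141) = 1/(((23953 - 3114) - 32110) - 49141) = 1/((20839 - 32110) - 49141) = 1/(-11271 - 49141) = 1/(-60412) = -1/60412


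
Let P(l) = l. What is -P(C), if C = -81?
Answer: 81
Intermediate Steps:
-P(C) = -1*(-81) = 81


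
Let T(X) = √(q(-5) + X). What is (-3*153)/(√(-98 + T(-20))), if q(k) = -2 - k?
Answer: -459/√(-98 + I*√17) ≈ -0.97429 + 46.335*I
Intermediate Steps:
T(X) = √(3 + X) (T(X) = √((-2 - 1*(-5)) + X) = √((-2 + 5) + X) = √(3 + X))
(-3*153)/(√(-98 + T(-20))) = (-3*153)/(√(-98 + √(3 - 20))) = -459/√(-98 + √(-17)) = -459/√(-98 + I*√17)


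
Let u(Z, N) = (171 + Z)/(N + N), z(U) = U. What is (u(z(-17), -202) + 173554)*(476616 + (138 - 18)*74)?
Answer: 8510218359588/101 ≈ 8.4260e+10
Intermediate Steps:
u(Z, N) = (171 + Z)/(2*N) (u(Z, N) = (171 + Z)/((2*N)) = (171 + Z)*(1/(2*N)) = (171 + Z)/(2*N))
(u(z(-17), -202) + 173554)*(476616 + (138 - 18)*74) = ((1/2)*(171 - 17)/(-202) + 173554)*(476616 + (138 - 18)*74) = ((1/2)*(-1/202)*154 + 173554)*(476616 + 120*74) = (-77/202 + 173554)*(476616 + 8880) = (35057831/202)*485496 = 8510218359588/101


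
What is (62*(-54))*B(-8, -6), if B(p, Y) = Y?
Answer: 20088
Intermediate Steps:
(62*(-54))*B(-8, -6) = (62*(-54))*(-6) = -3348*(-6) = 20088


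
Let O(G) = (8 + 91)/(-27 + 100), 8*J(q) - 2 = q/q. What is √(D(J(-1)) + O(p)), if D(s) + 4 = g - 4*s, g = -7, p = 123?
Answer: I*√237542/146 ≈ 3.3382*I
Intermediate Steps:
J(q) = 3/8 (J(q) = ¼ + (q/q)/8 = ¼ + (⅛)*1 = ¼ + ⅛ = 3/8)
D(s) = -11 - 4*s (D(s) = -4 + (-7 - 4*s) = -11 - 4*s)
O(G) = 99/73
√(D(J(-1)) + O(p)) = √((-11 - 4*3/8) + 99/73) = √((-11 - 3/2) + 99/73) = √(-25/2 + 99/73) = √(-1627/146) = I*√237542/146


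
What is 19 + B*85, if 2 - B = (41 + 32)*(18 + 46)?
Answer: -396931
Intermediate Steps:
B = -4670 (B = 2 - (41 + 32)*(18 + 46) = 2 - 73*64 = 2 - 1*4672 = 2 - 4672 = -4670)
19 + B*85 = 19 - 4670*85 = 19 - 396950 = -396931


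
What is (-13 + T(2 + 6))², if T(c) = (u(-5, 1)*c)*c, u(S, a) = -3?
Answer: 42025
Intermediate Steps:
T(c) = -3*c² (T(c) = (-3*c)*c = -3*c²)
(-13 + T(2 + 6))² = (-13 - 3*(2 + 6)²)² = (-13 - 3*8²)² = (-13 - 3*64)² = (-13 - 192)² = (-205)² = 42025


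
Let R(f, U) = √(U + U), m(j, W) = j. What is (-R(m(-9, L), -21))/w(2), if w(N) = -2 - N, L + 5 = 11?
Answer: I*√42/4 ≈ 1.6202*I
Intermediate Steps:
L = 6 (L = -5 + 11 = 6)
R(f, U) = √2*√U (R(f, U) = √(2*U) = √2*√U)
(-R(m(-9, L), -21))/w(2) = (-√2*√(-21))/(-2 - 1*2) = (-√2*I*√21)/(-2 - 2) = -I*√42/(-4) = -I*√42*(-¼) = I*√42/4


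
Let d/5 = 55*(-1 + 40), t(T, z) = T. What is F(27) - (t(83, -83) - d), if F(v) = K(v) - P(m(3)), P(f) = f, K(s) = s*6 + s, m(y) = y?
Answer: 10828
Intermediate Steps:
K(s) = 7*s (K(s) = 6*s + s = 7*s)
d = 10725 (d = 5*(55*(-1 + 40)) = 5*(55*39) = 5*2145 = 10725)
F(v) = -3 + 7*v (F(v) = 7*v - 1*3 = 7*v - 3 = -3 + 7*v)
F(27) - (t(83, -83) - d) = (-3 + 7*27) - (83 - 1*10725) = (-3 + 189) - (83 - 10725) = 186 - 1*(-10642) = 186 + 10642 = 10828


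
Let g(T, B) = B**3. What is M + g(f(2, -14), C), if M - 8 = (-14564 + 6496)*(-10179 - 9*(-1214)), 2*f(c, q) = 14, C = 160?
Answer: -1930788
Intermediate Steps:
f(c, q) = 7 (f(c, q) = (1/2)*14 = 7)
M = -6026788 (M = 8 + (-14564 + 6496)*(-10179 - 9*(-1214)) = 8 - 8068*(-10179 + 10926) = 8 - 8068*747 = 8 - 6026796 = -6026788)
M + g(f(2, -14), C) = -6026788 + 160**3 = -6026788 + 4096000 = -1930788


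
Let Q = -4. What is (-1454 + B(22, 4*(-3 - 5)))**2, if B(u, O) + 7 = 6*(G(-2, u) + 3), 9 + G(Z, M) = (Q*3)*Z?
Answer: 1830609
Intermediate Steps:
G(Z, M) = -9 - 12*Z (G(Z, M) = -9 + (-4*3)*Z = -9 - 12*Z)
B(u, O) = 101 (B(u, O) = -7 + 6*((-9 - 12*(-2)) + 3) = -7 + 6*((-9 + 24) + 3) = -7 + 6*(15 + 3) = -7 + 6*18 = -7 + 108 = 101)
(-1454 + B(22, 4*(-3 - 5)))**2 = (-1454 + 101)**2 = (-1353)**2 = 1830609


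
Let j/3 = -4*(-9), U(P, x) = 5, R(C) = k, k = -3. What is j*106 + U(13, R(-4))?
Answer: 11453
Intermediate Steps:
R(C) = -3
j = 108 (j = 3*(-4*(-9)) = 3*36 = 108)
j*106 + U(13, R(-4)) = 108*106 + 5 = 11448 + 5 = 11453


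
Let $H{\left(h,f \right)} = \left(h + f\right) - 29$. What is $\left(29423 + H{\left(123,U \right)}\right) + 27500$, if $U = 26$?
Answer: $57043$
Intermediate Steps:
$H{\left(h,f \right)} = -29 + f + h$ ($H{\left(h,f \right)} = \left(f + h\right) - 29 = -29 + f + h$)
$\left(29423 + H{\left(123,U \right)}\right) + 27500 = \left(29423 + \left(-29 + 26 + 123\right)\right) + 27500 = \left(29423 + 120\right) + 27500 = 29543 + 27500 = 57043$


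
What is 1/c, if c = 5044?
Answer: 1/5044 ≈ 0.00019826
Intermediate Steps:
1/c = 1/5044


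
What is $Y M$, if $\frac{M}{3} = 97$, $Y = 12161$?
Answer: $3538851$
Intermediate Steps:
$M = 291$ ($M = 3 \cdot 97 = 291$)
$Y M = 12161 \cdot 291 = 3538851$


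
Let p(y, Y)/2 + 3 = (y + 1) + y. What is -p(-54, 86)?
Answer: 220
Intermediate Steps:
p(y, Y) = -4 + 4*y (p(y, Y) = -6 + 2*((y + 1) + y) = -6 + 2*((1 + y) + y) = -6 + 2*(1 + 2*y) = -6 + (2 + 4*y) = -4 + 4*y)
-p(-54, 86) = -(-4 + 4*(-54)) = -(-4 - 216) = -1*(-220) = 220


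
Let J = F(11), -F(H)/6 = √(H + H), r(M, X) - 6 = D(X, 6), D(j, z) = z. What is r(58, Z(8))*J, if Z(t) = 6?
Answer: -72*√22 ≈ -337.71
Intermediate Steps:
r(M, X) = 12 (r(M, X) = 6 + 6 = 12)
F(H) = -6*√2*√H (F(H) = -6*√(H + H) = -6*√2*√H)
J = -6*√22 (J = -6*√2*√11 = -6*√22 ≈ -28.142)
r(58, Z(8))*J = 12*(-6*√22) = -72*√22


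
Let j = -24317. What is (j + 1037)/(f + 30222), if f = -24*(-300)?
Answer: -3880/6237 ≈ -0.62209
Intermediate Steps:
f = 7200
(j + 1037)/(f + 30222) = (-24317 + 1037)/(7200 + 30222) = -23280/37422 = -23280*1/37422 = -3880/6237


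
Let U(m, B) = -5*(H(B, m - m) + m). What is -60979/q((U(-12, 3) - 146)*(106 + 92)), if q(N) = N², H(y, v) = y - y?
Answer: -60979/289952784 ≈ -0.00021031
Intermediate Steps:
H(y, v) = 0
U(m, B) = -5*m (U(m, B) = -5*(0 + m) = -5*m)
-60979/q((U(-12, 3) - 146)*(106 + 92)) = -60979*1/((106 + 92)²*(-5*(-12) - 146)²) = -60979*1/(39204*(60 - 146)²) = -60979/((-86*198)²) = -60979/((-17028)²) = -60979/289952784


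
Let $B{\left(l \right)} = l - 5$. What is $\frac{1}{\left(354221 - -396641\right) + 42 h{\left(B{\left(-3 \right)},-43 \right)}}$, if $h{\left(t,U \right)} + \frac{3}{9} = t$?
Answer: $\frac{1}{750512} \approx 1.3324 \cdot 10^{-6}$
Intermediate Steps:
$B{\left(l \right)} = -5 + l$ ($B{\left(l \right)} = l - 5 = -5 + l$)
$h{\left(t,U \right)} = - \frac{1}{3} + t$
$\frac{1}{\left(354221 - -396641\right) + 42 h{\left(B{\left(-3 \right)},-43 \right)}} = \frac{1}{\left(354221 - -396641\right) + 42 \left(- \frac{1}{3} - 8\right)} = \frac{1}{\left(354221 + 396641\right) + 42 \left(- \frac{1}{3} - 8\right)} = \frac{1}{750862 + 42 \left(- \frac{25}{3}\right)} = \frac{1}{750862 - 350} = \frac{1}{750512}$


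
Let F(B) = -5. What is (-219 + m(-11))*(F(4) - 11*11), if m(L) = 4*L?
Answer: 33138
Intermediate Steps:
(-219 + m(-11))*(F(4) - 11*11) = (-219 + 4*(-11))*(-5 - 11*11) = (-219 - 44)*(-5 - 121) = -263*(-126) = 33138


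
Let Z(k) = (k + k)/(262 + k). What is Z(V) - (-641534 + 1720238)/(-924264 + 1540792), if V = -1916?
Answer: 1643065/2896981 ≈ 0.56716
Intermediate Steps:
Z(k) = 2*k/(262 + k) (Z(k) = (2*k)/(262 + k) = 2*k/(262 + k))
Z(V) - (-641534 + 1720238)/(-924264 + 1540792) = 2*(-1916)/(262 - 1916) - (-641534 + 1720238)/(-924264 + 1540792) = 2*(-1916)/(-1654) - 1078704/616528 = 2*(-1916)*(-1/1654) - 1078704/616528 = 1916/827 - 1*6129/3503 = 1916/827 - 6129/3503 = 1643065/2896981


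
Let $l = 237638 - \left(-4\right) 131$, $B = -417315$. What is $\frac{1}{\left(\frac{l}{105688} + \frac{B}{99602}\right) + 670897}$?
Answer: $\frac{2631684044}{1765583834123419} \approx 1.4905 \cdot 10^{-6}$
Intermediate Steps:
$l = 238162$ ($l = 237638 - -524 = 237638 + 524 = 238162$)
$\frac{1}{\left(\frac{l}{105688} + \frac{B}{99602}\right) + 670897} = \frac{1}{\left(\frac{238162}{105688} - \frac{417315}{99602}\right) + 670897} = \frac{1}{\left(238162 \cdot \frac{1}{105688} - \frac{417315}{99602}\right) + 670897} = \frac{1}{\left(\frac{119081}{52844} - \frac{417315}{99602}\right) + 670897} = \frac{1}{- \frac{5095944049}{2631684044} + 670897} = \frac{1}{\frac{1765583834123419}{2631684044}} = \frac{2631684044}{1765583834123419}$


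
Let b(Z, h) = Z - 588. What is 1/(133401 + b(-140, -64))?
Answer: 1/132673 ≈ 7.5373e-6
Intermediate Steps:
b(Z, h) = -588 + Z
1/(133401 + b(-140, -64)) = 1/(133401 + (-588 - 140)) = 1/(133401 - 728) = 1/132673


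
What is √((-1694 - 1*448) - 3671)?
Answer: I*√5813 ≈ 76.243*I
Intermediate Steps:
√((-1694 - 1*448) - 3671) = √((-1694 - 448) - 3671) = √(-2142 - 3671) = √(-5813) = I*√5813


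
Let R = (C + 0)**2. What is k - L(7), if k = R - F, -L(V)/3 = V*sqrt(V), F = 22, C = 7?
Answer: 27 + 21*sqrt(7) ≈ 82.561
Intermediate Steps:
R = 49 (R = (7 + 0)**2 = 7**2 = 49)
L(V) = -3*V**(3/2) (L(V) = -3*V*sqrt(V) = -3*V**(3/2))
k = 27 (k = 49 - 1*22 = 49 - 22 = 27)
k - L(7) = 27 - (-3)*7**(3/2) = 27 - (-3)*7*sqrt(7) = 27 - (-21)*sqrt(7) = 27 + 21*sqrt(7)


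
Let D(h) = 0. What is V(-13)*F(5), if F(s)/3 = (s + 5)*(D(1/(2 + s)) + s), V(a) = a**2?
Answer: 25350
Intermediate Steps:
F(s) = 3*s*(5 + s) (F(s) = 3*((s + 5)*(0 + s)) = 3*((5 + s)*s) = 3*(s*(5 + s)) = 3*s*(5 + s))
V(-13)*F(5) = (-13)**2*(3*5*(5 + 5)) = 169*(3*5*10) = 169*150 = 25350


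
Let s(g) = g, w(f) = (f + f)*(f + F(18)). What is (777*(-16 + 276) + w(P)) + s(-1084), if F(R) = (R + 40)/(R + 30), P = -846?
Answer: 3260647/2 ≈ 1.6303e+6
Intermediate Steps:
F(R) = (40 + R)/(30 + R)
w(f) = 2*f*(29/24 + f) (w(f) = (f + f)*(f + (40 + 18)/(30 + 18)) = (2*f)*(f + 58/48) = (2*f)*(f + (1/48)*58) = (2*f)*(f + 29/24) = (2*f)*(29/24 + f) = 2*f*(29/24 + f))
(777*(-16 + 276) + w(P)) + s(-1084) = (777*(-16 + 276) + (1/12)*(-846)*(29 + 24*(-846))) - 1084 = (777*260 + (1/12)*(-846)*(29 - 20304)) - 1084 = (202020 + (1/12)*(-846)*(-20275)) - 1084 = (202020 + 2858775/2) - 1084 = 3262815/2 - 1084 = 3260647/2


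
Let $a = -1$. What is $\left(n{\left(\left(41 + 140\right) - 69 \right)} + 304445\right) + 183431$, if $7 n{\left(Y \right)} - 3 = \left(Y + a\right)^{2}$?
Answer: $\frac{3427456}{7} \approx 4.8964 \cdot 10^{5}$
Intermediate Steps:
$n{\left(Y \right)} = \frac{3}{7} + \frac{\left(-1 + Y\right)^{2}}{7}$ ($n{\left(Y \right)} = \frac{3}{7} + \frac{\left(Y - 1\right)^{2}}{7} = \frac{3}{7} + \frac{\left(-1 + Y\right)^{2}}{7}$)
$\left(n{\left(\left(41 + 140\right) - 69 \right)} + 304445\right) + 183431 = \left(\left(\frac{3}{7} + \frac{\left(-1 + \left(\left(41 + 140\right) - 69\right)\right)^{2}}{7}\right) + 304445\right) + 183431 = \left(\left(\frac{3}{7} + \frac{\left(-1 + \left(181 - 69\right)\right)^{2}}{7}\right) + 304445\right) + 183431 = \left(\left(\frac{3}{7} + \frac{\left(-1 + 112\right)^{2}}{7}\right) + 304445\right) + 183431 = \left(\left(\frac{3}{7} + \frac{111^{2}}{7}\right) + 304445\right) + 183431 = \left(\left(\frac{3}{7} + \frac{1}{7} \cdot 12321\right) + 304445\right) + 183431 = \left(\left(\frac{3}{7} + \frac{12321}{7}\right) + 304445\right) + 183431 = \left(\frac{12324}{7} + 304445\right) + 183431 = \frac{2143439}{7} + 183431 = \frac{3427456}{7}$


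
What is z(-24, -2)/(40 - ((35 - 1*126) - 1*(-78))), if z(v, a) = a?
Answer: -2/53 ≈ -0.037736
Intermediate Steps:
z(-24, -2)/(40 - ((35 - 1*126) - 1*(-78))) = -2/(40 - ((35 - 1*126) - 1*(-78))) = -2/(40 - ((35 - 126) + 78)) = -2/(40 - (-91 + 78)) = -2/(40 - 1*(-13)) = -2/(40 + 13) = -2/53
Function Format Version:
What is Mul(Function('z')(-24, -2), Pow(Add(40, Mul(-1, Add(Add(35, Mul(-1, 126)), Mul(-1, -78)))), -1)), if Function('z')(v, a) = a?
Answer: Rational(-2, 53) ≈ -0.037736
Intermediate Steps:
Mul(Function('z')(-24, -2), Pow(Add(40, Mul(-1, Add(Add(35, Mul(-1, 126)), Mul(-1, -78)))), -1)) = Mul(-2, Pow(Add(40, Mul(-1, Add(Add(35, Mul(-1, 126)), Mul(-1, -78)))), -1)) = Mul(-2, Pow(Add(40, Mul(-1, Add(Add(35, -126), 78))), -1)) = Mul(-2, Pow(Add(40, Mul(-1, Add(-91, 78))), -1)) = Mul(-2, Pow(Add(40, Mul(-1, -13)), -1)) = Mul(-2, Pow(Add(40, 13), -1)) = Mul(-2, Pow(53, -1)) = Mul(-2, Rational(1, 53)) = Rational(-2, 53)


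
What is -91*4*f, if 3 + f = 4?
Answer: -364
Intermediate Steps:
f = 1 (f = -3 + 4 = 1)
-91*4*f = -91*4*1 = -364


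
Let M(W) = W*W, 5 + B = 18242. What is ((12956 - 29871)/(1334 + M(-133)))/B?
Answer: -995/20407203 ≈ -4.8757e-5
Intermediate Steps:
B = 18237 (B = -5 + 18242 = 18237)
M(W) = W**2
((12956 - 29871)/(1334 + M(-133)))/B = ((12956 - 29871)/(1334 + (-133)**2))/18237 = -16915/(1334 + 17689)*(1/18237) = -16915/19023*(1/18237) = -16915*1/19023*(1/18237) = -995/1119*1/18237 = -995/20407203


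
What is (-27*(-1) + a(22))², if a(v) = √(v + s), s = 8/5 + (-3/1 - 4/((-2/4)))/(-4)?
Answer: (270 + √2235)²/100 ≈ 1006.6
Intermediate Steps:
s = 7/20 (s = 8*(⅕) + (-3*1 - 4/((-2*¼)))*(-¼) = 8/5 + (-3 - 4/(-½))*(-¼) = 8/5 + (-3 - 4*(-2))*(-¼) = 8/5 + (-3 + 8)*(-¼) = 8/5 + 5*(-¼) = 8/5 - 5/4 = 7/20 ≈ 0.35000)
a(v) = √(7/20 + v) (a(v) = √(v + 7/20) = √(7/20 + v))
(-27*(-1) + a(22))² = (-27*(-1) + √(35 + 100*22)/10)² = (27 + √(35 + 2200)/10)² = (27 + √2235/10)²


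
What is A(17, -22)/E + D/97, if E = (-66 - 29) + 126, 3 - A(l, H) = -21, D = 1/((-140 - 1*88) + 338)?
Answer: 256111/330770 ≈ 0.77429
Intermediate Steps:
D = 1/110 (D = 1/((-140 - 88) + 338) = 1/(-228 + 338) = 1/110 ≈ 0.0090909)
A(l, H) = 24 (A(l, H) = 3 - 1*(-21) = 3 + 21 = 24)
E = 31 (E = -95 + 126 = 31)
A(17, -22)/E + D/97 = 24/31 + (1/110)/97 = 24*(1/31) + (1/110)*(1/97) = 24/31 + 1/10670 = 256111/330770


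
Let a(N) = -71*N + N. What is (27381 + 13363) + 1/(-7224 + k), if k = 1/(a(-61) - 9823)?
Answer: 1634440379959/40114873 ≈ 40744.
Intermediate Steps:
a(N) = -70*N
k = -1/5553 (k = 1/(-70*(-61) - 9823) = 1/(4270 - 9823) = 1/(-5553) = -1/5553 ≈ -0.00018008)
(27381 + 13363) + 1/(-7224 + k) = (27381 + 13363) + 1/(-7224 - 1/5553) = 40744 + 1/(-40114873/5553) = 40744 - 5553/40114873 = 1634440379959/40114873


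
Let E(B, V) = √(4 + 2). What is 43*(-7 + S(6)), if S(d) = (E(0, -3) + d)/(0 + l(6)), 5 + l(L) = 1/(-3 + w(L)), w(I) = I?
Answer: -2494/7 - 129*√6/14 ≈ -378.86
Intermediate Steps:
E(B, V) = √6
l(L) = -5 + 1/(-3 + L)
S(d) = -3*d/14 - 3*√6/14 (S(d) = (√6 + d)/(0 + (16 - 5*6)/(-3 + 6)) = (d + √6)/(0 + (16 - 30)/3) = (d + √6)/(0 + (⅓)*(-14)) = (d + √6)/(0 - 14/3) = (d + √6)/(-14/3) = (d + √6)*(-3/14) = -3*d/14 - 3*√6/14)
43*(-7 + S(6)) = 43*(-7 + (-3/14*6 - 3*√6/14)) = 43*(-7 + (-9/7 - 3*√6/14)) = 43*(-58/7 - 3*√6/14) = -2494/7 - 129*√6/14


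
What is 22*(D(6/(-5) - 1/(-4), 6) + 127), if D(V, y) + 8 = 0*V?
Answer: 2618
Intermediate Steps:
D(V, y) = -8 (D(V, y) = -8 + 0*V = -8 + 0 = -8)
22*(D(6/(-5) - 1/(-4), 6) + 127) = 22*(-8 + 127) = 22*119 = 2618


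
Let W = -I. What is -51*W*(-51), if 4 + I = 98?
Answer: -244494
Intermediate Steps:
I = 94 (I = -4 + 98 = 94)
W = -94 (W = -1*94 = -94)
-51*W*(-51) = -51*(-94)*(-51) = 4794*(-51) = -244494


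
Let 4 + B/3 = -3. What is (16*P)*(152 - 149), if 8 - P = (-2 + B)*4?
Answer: 4800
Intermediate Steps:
B = -21 (B = -12 + 3*(-3) = -12 - 9 = -21)
P = 100 (P = 8 - (-2 - 21)*4 = 8 - (-23)*4 = 8 - 1*(-92) = 8 + 92 = 100)
(16*P)*(152 - 149) = (16*100)*(152 - 149) = 1600*3 = 4800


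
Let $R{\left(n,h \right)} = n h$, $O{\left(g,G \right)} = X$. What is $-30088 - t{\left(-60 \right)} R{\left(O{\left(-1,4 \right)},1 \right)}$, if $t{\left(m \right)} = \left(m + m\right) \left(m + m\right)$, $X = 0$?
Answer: $-30088$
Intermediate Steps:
$O{\left(g,G \right)} = 0$
$R{\left(n,h \right)} = h n$
$t{\left(m \right)} = 4 m^{2}$ ($t{\left(m \right)} = 2 m 2 m = 4 m^{2}$)
$-30088 - t{\left(-60 \right)} R{\left(O{\left(-1,4 \right)},1 \right)} = -30088 - 4 \left(-60\right)^{2} \cdot 1 \cdot 0 = -30088 - 4 \cdot 3600 \cdot 0 = -30088 - 14400 \cdot 0 = -30088 - 0 = -30088 + 0 = -30088$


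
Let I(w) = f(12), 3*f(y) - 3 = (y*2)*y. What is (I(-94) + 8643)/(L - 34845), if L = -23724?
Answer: -8740/58569 ≈ -0.14923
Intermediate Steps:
f(y) = 1 + 2*y**2/3 (f(y) = 1 + ((y*2)*y)/3 = 1 + ((2*y)*y)/3 = 1 + (2*y**2)/3 = 1 + 2*y**2/3)
I(w) = 97 (I(w) = 1 + (2/3)*12**2 = 1 + (2/3)*144 = 1 + 96 = 97)
(I(-94) + 8643)/(L - 34845) = (97 + 8643)/(-23724 - 34845) = 8740/(-58569) = 8740*(-1/58569) = -8740/58569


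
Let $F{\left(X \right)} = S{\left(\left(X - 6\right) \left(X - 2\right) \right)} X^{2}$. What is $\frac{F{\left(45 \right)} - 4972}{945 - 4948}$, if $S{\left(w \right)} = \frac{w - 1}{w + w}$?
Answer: $\frac{2213698}{2237677} \approx 0.98928$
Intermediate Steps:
$S{\left(w \right)} = \frac{-1 + w}{2 w}$
$F{\left(X \right)} = \frac{X^{2} \left(-1 + \left(-6 + X\right) \left(-2 + X\right)\right)}{2 \left(-6 + X\right) \left(-2 + X\right)}$ ($F{\left(X \right)} = \frac{-1 + \left(X - 6\right) \left(X - 2\right)}{2 \left(X - 6\right) \left(X - 2\right)} X^{2} = \frac{-1 + \left(-6 + X\right) \left(-2 + X\right)}{2 \left(-6 + X\right) \left(-2 + X\right)} X^{2} = \frac{X^{2} \left(-1 + \left(-6 + X\right) \left(-2 + X\right)\right)}{2 \left(-6 + X\right) \left(-2 + X\right)}$)
$\frac{F{\left(45 \right)} - 4972}{945 - 4948} = \frac{\frac{45^{2} \left(11 + 45^{2} - 360\right)}{2 \left(12 + 45^{2} - 360\right)} - 4972}{945 - 4948} = \frac{\frac{1}{2} \cdot 2025 \frac{1}{12 + 2025 - 360} \left(11 + 2025 - 360\right) - 4972}{-4003} = \left(\frac{1}{2} \cdot 2025 \cdot \frac{1}{1677} \cdot 1676 - 4972\right) \left(- \frac{1}{4003}\right) = \left(\frac{565650}{559} - 4972\right) \left(- \frac{1}{4003}\right) = \left(- \frac{2213698}{559}\right) \left(- \frac{1}{4003}\right) = \frac{2213698}{2237677}$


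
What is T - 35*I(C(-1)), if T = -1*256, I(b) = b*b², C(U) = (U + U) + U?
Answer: 689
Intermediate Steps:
C(U) = 3*U (C(U) = 2*U + U = 3*U)
I(b) = b³
T = -256
T - 35*I(C(-1)) = -256 - 35*(3*(-1))³ = -256 - 35*(-3)³ = -256 - 35*(-27) = -256 + 945 = 689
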